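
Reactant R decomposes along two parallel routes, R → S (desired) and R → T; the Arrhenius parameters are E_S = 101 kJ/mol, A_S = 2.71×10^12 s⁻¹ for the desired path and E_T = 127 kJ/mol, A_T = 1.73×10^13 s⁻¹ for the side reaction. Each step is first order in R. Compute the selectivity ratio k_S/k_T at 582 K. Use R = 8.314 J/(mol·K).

With equal orders, S_{S/T} = k_S/k_T = (A_S/A_T)·exp[(E_T−E_S)/(RT)].
(E_T−E_S)/(RT) = (127−101)×10³/(8.314×582) = 26000/4839 = 5.373.
k_S/k_T = (2.71×10^12/1.73×10^13)·exp(5.373) = 0.1566 × 215.6 = 33.8.

33.8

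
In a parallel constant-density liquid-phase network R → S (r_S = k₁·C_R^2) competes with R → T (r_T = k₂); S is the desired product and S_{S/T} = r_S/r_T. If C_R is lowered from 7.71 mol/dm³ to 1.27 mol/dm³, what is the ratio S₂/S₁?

0.0271

S_{S/T} = (k₁/k₂)·C_R^2, so S₂/S₁ = (C_{R,2}/C_{R,1})^2.
= (1.27/7.71)^2 = (0.1647)^2 = 0.0271.
Selectivity toward S falls as C_R falls — high-concentration operation is favoured.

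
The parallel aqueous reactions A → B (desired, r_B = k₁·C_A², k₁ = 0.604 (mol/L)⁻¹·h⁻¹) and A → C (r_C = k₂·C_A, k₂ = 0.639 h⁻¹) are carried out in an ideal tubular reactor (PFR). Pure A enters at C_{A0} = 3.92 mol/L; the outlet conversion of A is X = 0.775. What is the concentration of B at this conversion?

C_A = C_{A0}(1−X) = 0.8820 mol/L.
Along a PFR/batch, dC_C/dC_A = −r_C/(r_B+r_C) = −k₂/(k₂+k₁·C_A).
Integrating from C_{A0} to C_A: C_C = (0.639/0.604)·ln[(0.639+0.604·3.92)/(0.639+0.604·0.882)] = 1.058·ln(3.007/1.172) = 0.9970 mol/L.
Then C_B = (C_{A0}−C_A) − C_C = 3.038 − 0.9970 = 2.041 mol/L.

2.04 mol/L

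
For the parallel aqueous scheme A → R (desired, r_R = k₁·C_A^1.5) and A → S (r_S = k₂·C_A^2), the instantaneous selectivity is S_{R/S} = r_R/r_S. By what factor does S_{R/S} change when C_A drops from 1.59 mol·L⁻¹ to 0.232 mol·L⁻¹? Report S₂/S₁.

2.62

S_{R/S} = (k₁/k₂)·C_A^-0.5, so S₂/S₁ = (C_{A,2}/C_{A,1})^-0.5.
= (0.232/1.59)^(-0.5) = (0.1459)^(-0.5) = 2.62.
Selectivity toward R rises as C_A falls — low-concentration operation is favoured.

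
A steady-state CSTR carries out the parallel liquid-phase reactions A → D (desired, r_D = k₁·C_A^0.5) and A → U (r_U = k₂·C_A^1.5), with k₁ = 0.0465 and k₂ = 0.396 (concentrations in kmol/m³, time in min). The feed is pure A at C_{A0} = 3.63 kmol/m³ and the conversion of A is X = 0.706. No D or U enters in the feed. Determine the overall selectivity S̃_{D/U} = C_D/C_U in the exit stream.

Exit C_A = C_{A0}(1−X) = 3.63×0.294 = 1.067 kmol/m³.
A CSTR operates uniformly at the exit composition, giving r_D = 0.04804 and r_U = 0.4366 (each k·C_A^n at C_A = 1.067).
Overall selectivity = C_D/C_U = r_Dτ/(r_Uτ) = r_D/r_U = 0.110.

0.110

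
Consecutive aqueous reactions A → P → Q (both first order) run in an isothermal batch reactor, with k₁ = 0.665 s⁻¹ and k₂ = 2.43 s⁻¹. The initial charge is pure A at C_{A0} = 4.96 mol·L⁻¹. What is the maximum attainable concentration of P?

Evaluating C_P at t_opt = ln(k₂/k₁)/(k₂−k₁) gives C_{P,max}/C_{A0} = (k₁/k₂)^[k₂/(k₂−k₁)].
= (0.665/2.43)^(2.43/(2.43−0.665)) = (0.2737)^(1.377) = 0.1679.
C_{P,max} = 0.1679×4.96 = 0.833 mol·L⁻¹.

0.833 mol·L⁻¹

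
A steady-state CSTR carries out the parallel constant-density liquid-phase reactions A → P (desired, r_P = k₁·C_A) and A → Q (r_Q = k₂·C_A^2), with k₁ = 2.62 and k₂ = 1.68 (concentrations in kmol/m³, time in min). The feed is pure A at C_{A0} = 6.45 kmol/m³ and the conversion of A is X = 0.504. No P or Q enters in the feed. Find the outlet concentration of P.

1.07 kmol/m³

Exit C_A = C_{A0}(1−X) = 6.45×0.496 = 3.199 kmol/m³.
In a CSTR the entire volume is at exit conditions, so r_P = 2.62×3.199 = 8.382 and r_Q = 1.68×3.199^2 = 17.19.
Fraction of consumed A going to P: r_P/(r_P+r_Q) = 0.3277.
C_P = 0.3277·C_{A0}·X = 0.3277×6.45×0.504 = 1.07 kmol/m³.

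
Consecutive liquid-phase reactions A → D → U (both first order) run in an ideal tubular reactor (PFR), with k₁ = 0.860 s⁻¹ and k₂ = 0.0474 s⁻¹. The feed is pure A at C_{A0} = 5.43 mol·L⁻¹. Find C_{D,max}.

4.59 mol·L⁻¹

For a first-order series the maximum intermediate yield is C_{D,max}/C_{A0} = (k₁/k₂)^[k₂/(k₂−k₁)].
= (0.860/0.0474)^(0.0474/(0.0474−0.860)) = (18.14)^(-0.05833) = 0.8445.
C_{D,max} = 0.8445×5.43 = 4.59 mol·L⁻¹.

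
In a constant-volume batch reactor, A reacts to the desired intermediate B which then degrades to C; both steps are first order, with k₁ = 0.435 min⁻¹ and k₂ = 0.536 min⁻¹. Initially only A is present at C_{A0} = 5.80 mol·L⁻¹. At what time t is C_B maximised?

Setting dC_B/dt = 0 gives t_opt = ln(k₂/k₁)/(k₂−k₁).
= ln(0.536/0.435)/(0.536−0.435) = ln(1.232)/0.1010 = 0.2088/0.1010 = 2.07 min.

2.07 min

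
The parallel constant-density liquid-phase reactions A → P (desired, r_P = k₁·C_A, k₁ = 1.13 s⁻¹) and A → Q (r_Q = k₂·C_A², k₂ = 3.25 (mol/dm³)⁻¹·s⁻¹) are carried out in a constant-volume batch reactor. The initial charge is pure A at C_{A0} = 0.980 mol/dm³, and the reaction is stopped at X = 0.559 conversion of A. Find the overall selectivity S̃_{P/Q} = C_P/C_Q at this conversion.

0.510

C_A = C_{A0}(1−X) = 0.4322 mol/dm³.
Along a PFR/batch, dC_P/dC_A = −r_P/(r_P+r_Q) = −k₁/(k₁+k₂·C_A).
Integrating from C_{A0} to C_A: C_P = (1.13/3.25)·ln[(1.13+3.25·0.980)/(1.13+3.25·0.432)] = 0.3477·ln(4.315/2.535) = 0.1850 mol/dm³.
C_Q = (C_{A0}−C_A)−C_P = 0.3628 mol/dm³; S̃_{P/Q} = 0.1850/0.3628 = 0.510.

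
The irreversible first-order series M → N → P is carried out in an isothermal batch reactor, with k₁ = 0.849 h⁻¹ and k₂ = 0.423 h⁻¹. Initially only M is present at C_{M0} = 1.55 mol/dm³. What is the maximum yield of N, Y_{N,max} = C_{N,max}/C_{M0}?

At the optimum, C_{N,max}/C_{M0} = (k₁/k₂)^[k₂/(k₂−k₁)].
= (0.849/0.423)^(0.423/(0.423−0.849)) = (2.007)^(-0.9930) = 0.5007.

0.501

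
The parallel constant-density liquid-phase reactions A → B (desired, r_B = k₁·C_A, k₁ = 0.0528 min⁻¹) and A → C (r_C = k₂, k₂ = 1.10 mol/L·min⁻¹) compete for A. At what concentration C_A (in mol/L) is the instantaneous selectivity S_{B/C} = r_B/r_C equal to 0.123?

2.56 mol/L

S_{B/C} = (k₁/k₂)·C_A ⇒ C_A = S·k₂/k₁.
= 0.123×1.10/0.0528 = 2.56 mol/L.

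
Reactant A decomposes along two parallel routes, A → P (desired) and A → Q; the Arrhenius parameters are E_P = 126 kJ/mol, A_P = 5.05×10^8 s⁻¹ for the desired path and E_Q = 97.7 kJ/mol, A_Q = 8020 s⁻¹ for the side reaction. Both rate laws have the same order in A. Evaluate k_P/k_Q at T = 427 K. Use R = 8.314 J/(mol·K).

k_P/k_Q = (A_P/A_Q)·exp[−(E_P−E_Q)/(RT)] = (A_P/A_Q)·exp[(E_Q−E_P)/(RT)].
(E_Q−E_P)/(RT) = (97.7−126)×10³/(8.314×427) = -28300/3550 = -7.972.
k_P/k_Q = (5.05×10^8/8020)·exp(-7.972) = 62968 × 3.451×10^-4 = 21.7.
Since E_P > E_Q, raising the temperature improves selectivity toward P.

21.7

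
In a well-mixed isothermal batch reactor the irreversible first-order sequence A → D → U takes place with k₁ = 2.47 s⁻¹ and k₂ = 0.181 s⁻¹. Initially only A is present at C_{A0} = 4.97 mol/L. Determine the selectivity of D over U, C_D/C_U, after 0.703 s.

The intermediate concentration in a first-order A→B→C sequence is C_D = k₁C_{A0}(e^(−k₁t) − e^(−k₂t))/(k₂−k₁).
e^(−k₁t) = e^(−2.47×0.703) = e^(−1.736) = 0.1762; e^(−k₂t) = e^(−0.1272) = 0.8805.
C_D = 2.47×4.97/(0.181−2.47) × (0.1762−0.8805) = (-5.363)×(-0.7044) = 3.778 mol/L.
C_A = C_{A0}e^(−k₁t) = 0.8755 mol/L, so C_U = C_{A0}−C_A−C_D = 0.3170 mol/L; C_D/C_U = 11.9.

11.9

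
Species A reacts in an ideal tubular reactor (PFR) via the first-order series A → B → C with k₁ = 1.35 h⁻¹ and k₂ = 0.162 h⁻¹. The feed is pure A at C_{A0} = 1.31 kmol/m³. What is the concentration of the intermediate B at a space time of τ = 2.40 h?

0.951 kmol/m³

Solving the coupled first-order balances gives C_B(τ) = [k₁/(k₂−k₁)]·C_{A0}·(e^(−k₁τ) − e^(−k₂τ)).
e^(−k₁τ) = e^(−1.35×2.40) = e^(−3.240) = 0.03916; e^(−k₂τ) = e^(−0.3888) = 0.6779.
C_B = 1.35×1.31/(0.162−1.35) × (0.03916−0.6779) = (-1.489)×(-0.6387) = 0.9508 kmol/m³.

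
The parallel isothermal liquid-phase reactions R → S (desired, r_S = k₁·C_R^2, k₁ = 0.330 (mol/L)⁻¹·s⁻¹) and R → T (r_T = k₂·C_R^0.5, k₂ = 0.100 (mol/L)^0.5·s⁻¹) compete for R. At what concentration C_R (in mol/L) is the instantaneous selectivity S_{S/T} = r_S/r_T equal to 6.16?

1.52 mol/L

S_{S/T} = (k₁/k₂)·C_R^1.5 ⇒ C_R = (S·k₂/k₁)^(1/1.5).
= (6.16×0.100/0.330)^(0.6667) = (1.867)^(0.6667) = 1.52 mol/L.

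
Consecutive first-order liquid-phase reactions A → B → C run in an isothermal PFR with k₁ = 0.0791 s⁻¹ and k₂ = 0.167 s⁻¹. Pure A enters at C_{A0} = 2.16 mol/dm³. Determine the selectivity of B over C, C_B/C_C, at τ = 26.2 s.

Solving the coupled first-order balances gives C_B(τ) = [k₁/(k₂−k₁)]·C_{A0}·(e^(−k₁τ) − e^(−k₂τ)).
e^(−k₁τ) = e^(−0.0791×26.2) = e^(−2.072) = 0.1259; e^(−k₂τ) = e^(−4.375) = 0.01258.
C_B = 0.0791×2.16/(0.167−0.0791) × (0.1259−0.01258) = 1.944×0.1133 = 0.2202 mol/dm³.
C_A = C_{A0}e^(−k₁τ) = 0.2719 mol/dm³, so C_C = C_{A0}−C_A−C_B = 1.668 mol/dm³; C_B/C_C = 0.132.

0.132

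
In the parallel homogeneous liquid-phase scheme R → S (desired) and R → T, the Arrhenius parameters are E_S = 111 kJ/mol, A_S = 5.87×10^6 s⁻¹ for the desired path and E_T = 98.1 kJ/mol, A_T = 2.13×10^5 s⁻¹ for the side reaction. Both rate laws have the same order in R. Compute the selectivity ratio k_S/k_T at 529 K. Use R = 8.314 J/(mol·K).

Since both paths have the same order in R, the concentration cancels and S_{S/T} = k_S/k_T = (A_S/A_T)·exp[(E_T−E_S)/(RT)].
(E_T−E_S)/(RT) = (98.1−111)×10³/(8.314×529) = -12900/4398 = -2.933.
k_S/k_T = (5.87×10^6/2.13×10^5)·exp(-2.933) = 27.56 × 0.05323 = 1.47.

1.47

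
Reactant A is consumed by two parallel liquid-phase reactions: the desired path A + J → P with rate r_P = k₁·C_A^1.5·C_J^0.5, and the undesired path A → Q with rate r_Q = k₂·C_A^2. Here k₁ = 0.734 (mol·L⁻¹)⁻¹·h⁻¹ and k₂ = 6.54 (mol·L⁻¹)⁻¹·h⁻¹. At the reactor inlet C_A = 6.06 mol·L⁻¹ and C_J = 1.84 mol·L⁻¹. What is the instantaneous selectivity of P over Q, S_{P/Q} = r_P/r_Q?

S_{P/Q} = r_P/r_Q = (k₁·C_A^1.5·C_J^0.5)/(k₂·C_A^2) = (k₁/k₂)·C_A^-0.5·C_J^0.5.
= (0.734×6.060^1.5×1.840^0.5) / (6.54×6.060^2) = 14.85/240.2 = 0.0618.
The undesired path is higher order in A, so low C_A (CSTR or dilute feed) favours P.

0.0618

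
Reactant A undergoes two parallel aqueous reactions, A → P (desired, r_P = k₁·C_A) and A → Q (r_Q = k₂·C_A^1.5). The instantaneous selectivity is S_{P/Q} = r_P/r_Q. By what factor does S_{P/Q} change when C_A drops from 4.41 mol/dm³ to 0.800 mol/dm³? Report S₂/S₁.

2.35

S_{P/Q} = (k₁/k₂)·C_A^-0.5, so S₂/S₁ = (C_{A,2}/C_{A,1})^-0.5.
= (0.800/4.41)^(-0.5) = (0.1814)^(-0.5) = 2.35.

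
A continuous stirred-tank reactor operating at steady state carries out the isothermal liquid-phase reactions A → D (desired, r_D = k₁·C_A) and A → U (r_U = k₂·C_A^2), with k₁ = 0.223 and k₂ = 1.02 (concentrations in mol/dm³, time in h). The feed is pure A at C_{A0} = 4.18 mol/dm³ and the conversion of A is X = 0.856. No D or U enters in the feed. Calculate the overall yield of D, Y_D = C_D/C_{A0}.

0.228

Exit C_A = C_{A0}(1−X) = 4.18×0.144 = 0.6019 mol/dm³.
Rates in a CSTR are evaluated at the outlet concentration: r_D = 0.223×0.6019 = 0.1342, r_U = 1.02×0.6019^2 = 0.3696.
Fraction of consumed A going to D: r_D/(r_D+r_U) = 0.2664.
C_D = 0.2664·C_{A0}·X = 0.2664×4.18×0.856 = 0.953 mol/dm³; Y_D = C_D/C_{A0} = 0.228.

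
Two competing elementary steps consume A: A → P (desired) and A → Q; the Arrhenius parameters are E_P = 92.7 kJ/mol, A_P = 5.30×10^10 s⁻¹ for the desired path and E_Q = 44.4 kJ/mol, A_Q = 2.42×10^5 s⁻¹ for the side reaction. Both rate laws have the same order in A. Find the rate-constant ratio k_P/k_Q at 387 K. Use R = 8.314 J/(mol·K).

0.0662

k_P/k_Q = (A_P/A_Q)·exp[−(E_P−E_Q)/(RT)] = (A_P/A_Q)·exp[(E_Q−E_P)/(RT)].
(E_Q−E_P)/(RT) = (44.4−92.7)×10³/(8.314×387) = -48300/3218 = -15.01.
k_P/k_Q = (5.30×10^10/2.42×10^5)·exp(-15.01) = 2.190×10^5 × 3.024×10^-7 = 0.0662.
Since E_P > E_Q, raising the temperature improves selectivity toward P.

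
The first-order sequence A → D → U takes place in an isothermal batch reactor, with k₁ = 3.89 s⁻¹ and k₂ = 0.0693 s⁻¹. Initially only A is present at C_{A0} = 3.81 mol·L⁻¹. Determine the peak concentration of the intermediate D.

For a first-order series the maximum intermediate yield is C_{D,max}/C_{A0} = (k₁/k₂)^[k₂/(k₂−k₁)].
= (3.89/0.0693)^(0.0693/(0.0693−3.89)) = (56.13)^(-0.01814) = 0.9295.
C_{D,max} = 0.9295×3.81 = 3.54 mol·L⁻¹.

3.54 mol·L⁻¹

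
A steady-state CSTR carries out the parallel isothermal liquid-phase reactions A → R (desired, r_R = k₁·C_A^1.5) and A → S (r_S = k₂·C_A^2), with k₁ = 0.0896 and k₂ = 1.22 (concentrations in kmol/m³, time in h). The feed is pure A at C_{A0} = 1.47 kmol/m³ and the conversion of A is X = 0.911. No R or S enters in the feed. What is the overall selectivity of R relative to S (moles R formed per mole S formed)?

0.203

Exit C_A = C_{A0}(1−X) = 1.47×0.0890 = 0.1308 kmol/m³.
Rates in a CSTR are evaluated at the outlet concentration: r_R = 0.0896×0.1308^1.5 = 0.004240, r_S = 1.22×0.1308^2 = 0.02088.
Overall selectivity = C_R/C_S = r_Rτ/(r_Sτ) = r_R/r_S = 0.203.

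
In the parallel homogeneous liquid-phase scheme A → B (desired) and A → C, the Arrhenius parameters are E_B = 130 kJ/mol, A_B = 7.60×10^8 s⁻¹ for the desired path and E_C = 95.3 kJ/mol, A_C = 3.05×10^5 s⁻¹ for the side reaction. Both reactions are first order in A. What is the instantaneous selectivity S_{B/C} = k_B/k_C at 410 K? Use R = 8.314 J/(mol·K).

With equal orders, S_{B/C} = k_B/k_C = (A_B/A_C)·exp[(E_C−E_B)/(RT)].
(E_C−E_B)/(RT) = (95.3−130)×10³/(8.314×410) = -34700/3409 = -10.18.
k_B/k_C = (7.60×10^8/3.05×10^5)·exp(-10.18) = 2492 × 3.793×10^-5 = 0.0945.

0.0945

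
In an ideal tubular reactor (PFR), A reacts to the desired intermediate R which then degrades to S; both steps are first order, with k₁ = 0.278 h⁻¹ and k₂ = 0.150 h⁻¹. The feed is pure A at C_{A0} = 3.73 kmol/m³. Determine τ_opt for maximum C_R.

4.82 h

For first-order series the maximum of C_R occurs at τ_opt = ln(k₂/k₁)/(k₂−k₁).
= ln(0.150/0.278)/(0.150−0.278) = ln(0.5396)/-0.1280 = -0.6170/-0.1280 = 4.82 h.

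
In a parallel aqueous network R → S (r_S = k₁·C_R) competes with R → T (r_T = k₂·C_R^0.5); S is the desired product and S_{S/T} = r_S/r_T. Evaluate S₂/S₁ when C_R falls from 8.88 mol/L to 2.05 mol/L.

S_{S/T} = (k₁/k₂)·C_R^0.5, so S₂/S₁ = (C_{R,2}/C_{R,1})^0.5.
= (2.05/8.88)^0.5 = (0.2309)^0.5 = 0.480.

0.480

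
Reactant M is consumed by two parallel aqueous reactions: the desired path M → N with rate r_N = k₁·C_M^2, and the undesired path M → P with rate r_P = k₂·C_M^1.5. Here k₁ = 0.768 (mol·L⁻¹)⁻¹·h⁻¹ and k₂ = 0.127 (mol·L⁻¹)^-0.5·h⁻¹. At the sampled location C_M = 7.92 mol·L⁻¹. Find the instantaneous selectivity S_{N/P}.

17.0

S_{N/P} = r_N/r_P = (k₁·C_M^2)/(k₂·C_M^1.5) = (k₁/k₂)·C_M^0.5.
= (0.768×7.920^2) / (0.127×7.920^1.5) = 48.17/2.831 = 17.0.
Since the desired path is higher order in M, keeping C_M high (PFR or concentrated feed) favours N.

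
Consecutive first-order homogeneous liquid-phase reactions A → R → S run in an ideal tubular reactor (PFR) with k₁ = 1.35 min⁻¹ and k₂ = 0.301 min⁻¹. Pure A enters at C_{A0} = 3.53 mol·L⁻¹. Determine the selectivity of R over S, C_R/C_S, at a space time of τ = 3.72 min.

Solving the coupled first-order balances gives C_R(τ) = [k₁/(k₂−k₁)]·C_{A0}·(e^(−k₁τ) − e^(−k₂τ)).
e^(−k₁τ) = e^(−1.35×3.72) = e^(−5.022) = 0.006591; e^(−k₂τ) = e^(−1.120) = 0.3264.
C_R = 1.35×3.53/(0.301−1.35) × (0.006591−0.3264) = (-4.543)×(-0.3198) = 1.453 mol·L⁻¹.
C_A = C_{A0}e^(−k₁τ) = 0.02327 mol·L⁻¹, so C_S = C_{A0}−C_A−C_R = 2.054 mol·L⁻¹; C_R/C_S = 0.707.

0.707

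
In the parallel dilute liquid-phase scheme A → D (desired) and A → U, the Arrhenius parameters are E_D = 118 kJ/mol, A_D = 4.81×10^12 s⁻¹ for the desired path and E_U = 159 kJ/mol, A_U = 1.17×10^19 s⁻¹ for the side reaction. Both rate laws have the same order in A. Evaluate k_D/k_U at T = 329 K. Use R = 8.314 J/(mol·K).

1.33

Since both paths have the same order in A, the concentration cancels and S_{D/U} = k_D/k_U = (A_D/A_U)·exp[(E_U−E_D)/(RT)].
(E_U−E_D)/(RT) = (159−118)×10³/(8.314×329) = 41000/2735 = 14.99.
k_D/k_U = (4.81×10^12/1.17×10^19)·exp(14.99) = 4.111×10^-7 × 3.234×10^6 = 1.33.
Since E_D < E_U, lowering the temperature improves selectivity toward D.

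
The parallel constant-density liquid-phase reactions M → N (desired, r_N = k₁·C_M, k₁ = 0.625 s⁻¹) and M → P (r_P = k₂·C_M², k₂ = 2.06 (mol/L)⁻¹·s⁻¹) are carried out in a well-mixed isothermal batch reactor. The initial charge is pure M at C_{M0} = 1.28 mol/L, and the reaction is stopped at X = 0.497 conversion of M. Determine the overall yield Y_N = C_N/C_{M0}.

0.122

C_M = C_{M0}(1−X) = 0.6438 mol/L.
Along a PFR/batch, dC_N/dC_M = −r_N/(r_N+r_P) = −k₁/(k₁+k₂·C_M).
Integrating from C_{M0} to C_M: C_N = (0.625/2.06)·ln[(0.625+2.06·1.28)/(0.625+2.06·0.644)] = 0.3034·ln(3.262/1.951) = 0.1559 mol/L.
Y_N = C_N/C_{M0} = 0.1559/1.28 = 0.122.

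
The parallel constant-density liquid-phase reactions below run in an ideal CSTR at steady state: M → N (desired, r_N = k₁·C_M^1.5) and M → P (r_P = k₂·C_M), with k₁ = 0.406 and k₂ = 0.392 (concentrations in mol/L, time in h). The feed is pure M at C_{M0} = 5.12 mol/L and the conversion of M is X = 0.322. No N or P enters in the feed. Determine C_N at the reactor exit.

1.09 mol/L

Exit C_M = C_{M0}(1−X) = 5.12×0.678 = 3.471 mol/L.
In a CSTR the entire volume is at exit conditions, so r_N = 0.406×3.471^1.5 = 2.626 and r_P = 0.392×3.471 = 1.361.
Fraction of consumed M going to N: r_N/(r_N+r_P) = 0.6587.
C_N = 0.6587·C_{M0}·X = 0.6587×5.12×0.322 = 1.09 mol/L.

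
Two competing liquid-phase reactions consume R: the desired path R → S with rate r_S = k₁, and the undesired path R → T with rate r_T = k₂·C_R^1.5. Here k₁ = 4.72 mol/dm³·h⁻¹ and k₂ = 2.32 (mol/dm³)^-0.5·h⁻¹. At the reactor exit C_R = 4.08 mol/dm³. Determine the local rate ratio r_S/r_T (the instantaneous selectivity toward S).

S_{S/T} = r_S/r_T = (k₁)/(k₂·C_R^1.5) = (k₁/k₂)·C_R^-1.5.
= (4.72) / (2.32×4.080^1.5) = 4.720/19.12 = 0.247.

0.247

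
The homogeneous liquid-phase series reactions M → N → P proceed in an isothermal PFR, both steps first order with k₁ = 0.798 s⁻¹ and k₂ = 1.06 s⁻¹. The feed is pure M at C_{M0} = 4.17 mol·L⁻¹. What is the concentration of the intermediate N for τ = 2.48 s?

0.839 mol·L⁻¹

The intermediate concentration in a first-order A→B→C sequence is C_N = k₁C_{M0}(e^(−k₁τ) − e^(−k₂τ))/(k₂−k₁).
e^(−k₁τ) = e^(−0.798×2.48) = e^(−1.979) = 0.1382; e^(−k₂τ) = e^(−2.629) = 0.07217.
C_N = 0.798×4.17/(1.06−0.798) × (0.1382−0.07217) = 12.70×0.06604 = 0.8387 mol·L⁻¹.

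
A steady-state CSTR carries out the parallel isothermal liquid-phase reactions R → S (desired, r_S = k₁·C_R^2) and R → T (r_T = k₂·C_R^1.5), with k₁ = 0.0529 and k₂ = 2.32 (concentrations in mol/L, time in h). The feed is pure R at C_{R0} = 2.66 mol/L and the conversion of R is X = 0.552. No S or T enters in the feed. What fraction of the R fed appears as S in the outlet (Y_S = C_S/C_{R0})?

0.0134

Exit C_R = C_{R0}(1−X) = 2.66×0.448 = 1.192 mol/L.
A CSTR operates uniformly at the exit composition, giving r_S = 0.07512 and r_T = 3.018 (each k·C_R^n at C_R = 1.192).
Fraction of consumed R going to S: r_S/(r_S+r_T) = 0.02429.
C_S = 0.02429·C_{R0}·X = 0.02429×2.66×0.552 = 0.0357 mol/L; Y_S = C_S/C_{R0} = 0.0134.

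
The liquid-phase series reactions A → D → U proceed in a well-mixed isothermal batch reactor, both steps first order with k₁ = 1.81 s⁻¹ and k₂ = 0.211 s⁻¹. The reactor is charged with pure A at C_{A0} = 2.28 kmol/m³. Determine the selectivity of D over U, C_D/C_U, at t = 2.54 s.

1.92

For first-order series with pure A initially, C_D(t) = k₁C_{A0}/(k₂−k₁)·(e^(−k₁t) − e^(−k₂t)).
e^(−k₁t) = e^(−1.81×2.54) = e^(−4.597) = 0.01008; e^(−k₂t) = e^(−0.5359) = 0.5851.
C_D = 1.81×2.28/(0.211−1.81) × (0.01008−0.5851) = (-2.581)×(-0.5750) = 1.484 kmol/m³.
C_A = C_{A0}e^(−k₁t) = 0.02298 kmol/m³, so C_U = C_{A0}−C_A−C_D = 0.7729 kmol/m³; C_D/C_U = 1.92.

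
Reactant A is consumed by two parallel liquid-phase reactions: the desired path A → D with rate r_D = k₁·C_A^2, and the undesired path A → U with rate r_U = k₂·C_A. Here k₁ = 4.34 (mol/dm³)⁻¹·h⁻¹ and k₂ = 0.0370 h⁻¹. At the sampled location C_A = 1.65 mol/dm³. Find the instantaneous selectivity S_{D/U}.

194

S_{D/U} = r_D/r_U = (k₁·C_A^2)/(k₂·C_A) = (k₁/k₂)·C_A.
= (4.34×1.650^2) / (0.0370×1.650) = 11.82/0.06105 = 194.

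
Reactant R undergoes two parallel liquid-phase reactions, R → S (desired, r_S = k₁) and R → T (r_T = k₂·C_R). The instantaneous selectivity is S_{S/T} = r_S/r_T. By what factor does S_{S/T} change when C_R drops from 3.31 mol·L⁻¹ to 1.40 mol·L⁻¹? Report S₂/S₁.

2.36

S_{S/T} = (k₁/k₂)·C_R⁻¹, so S₂/S₁ = (C_{R,2}/C_{R,1})⁻¹.
= 3.31/1.40 = 2.36.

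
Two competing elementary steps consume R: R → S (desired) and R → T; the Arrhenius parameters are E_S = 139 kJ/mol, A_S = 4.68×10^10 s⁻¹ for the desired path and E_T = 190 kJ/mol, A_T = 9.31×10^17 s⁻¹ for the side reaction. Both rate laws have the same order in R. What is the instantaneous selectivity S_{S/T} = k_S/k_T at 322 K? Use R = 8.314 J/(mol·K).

k_S/k_T = (A_S/A_T)·exp[−(E_S−E_T)/(RT)] = (A_S/A_T)·exp[(E_T−E_S)/(RT)].
(E_T−E_S)/(RT) = (190−139)×10³/(8.314×322) = 51000/2677 = 19.05.
k_S/k_T = (4.68×10^10/9.31×10^17)·exp(19.05) = 5.027×10^-8 × 1.877×10^8 = 9.44.

9.44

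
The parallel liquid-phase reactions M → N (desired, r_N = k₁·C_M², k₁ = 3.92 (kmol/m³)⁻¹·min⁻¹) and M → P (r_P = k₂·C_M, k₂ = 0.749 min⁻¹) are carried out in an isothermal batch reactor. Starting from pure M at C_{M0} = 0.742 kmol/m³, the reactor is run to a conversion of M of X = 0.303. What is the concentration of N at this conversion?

0.172 kmol/m³

C_M = C_{M0}(1−X) = 0.5172 kmol/m³.
Along a PFR/batch, dC_P/dC_M = −r_P/(r_N+r_P) = −k₂/(k₂+k₁·C_M).
Integrating from C_{M0} to C_M: C_P = (0.749/3.92)·ln[(0.749+3.92·0.742)/(0.749+3.92·0.517)] = 0.1911·ln(3.658/2.776) = 0.05268 kmol/m³.
Then C_N = (C_{M0}−C_M) − C_P = 0.2248 − 0.05268 = 0.1721 kmol/m³.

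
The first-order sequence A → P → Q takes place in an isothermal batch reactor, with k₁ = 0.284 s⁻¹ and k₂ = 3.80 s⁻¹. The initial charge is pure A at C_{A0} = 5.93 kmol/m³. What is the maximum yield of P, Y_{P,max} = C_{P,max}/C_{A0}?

For a first-order series the maximum intermediate yield is C_{P,max}/C_{A0} = (k₁/k₂)^[k₂/(k₂−k₁)].
= (0.284/3.80)^(3.80/(3.80−0.284)) = (0.07474)^(1.081) = 0.06061.

0.0606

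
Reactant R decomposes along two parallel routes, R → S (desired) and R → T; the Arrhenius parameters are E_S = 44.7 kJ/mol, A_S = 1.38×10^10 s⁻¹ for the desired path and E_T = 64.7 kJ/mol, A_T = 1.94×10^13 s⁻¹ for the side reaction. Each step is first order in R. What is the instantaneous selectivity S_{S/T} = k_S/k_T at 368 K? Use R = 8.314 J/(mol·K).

0.491

Since both paths have the same order in R, the concentration cancels and S_{S/T} = k_S/k_T = (A_S/A_T)·exp[(E_T−E_S)/(RT)].
(E_T−E_S)/(RT) = (64.7−44.7)×10³/(8.314×368) = 20000/3060 = 6.537.
k_S/k_T = (1.38×10^10/1.94×10^13)·exp(6.537) = 7.113×10^-4 × 690.1 = 0.491.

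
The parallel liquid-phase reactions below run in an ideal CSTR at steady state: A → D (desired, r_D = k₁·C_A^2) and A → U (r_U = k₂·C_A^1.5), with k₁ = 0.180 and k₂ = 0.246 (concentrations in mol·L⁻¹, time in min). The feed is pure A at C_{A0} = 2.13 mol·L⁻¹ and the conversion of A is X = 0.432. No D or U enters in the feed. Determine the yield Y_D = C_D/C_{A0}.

0.193

Exit C_A = C_{A0}(1−X) = 2.13×0.568 = 1.210 mol·L⁻¹.
Rates in a CSTR are evaluated at the outlet concentration: r_D = 0.180×1.210^2 = 0.2635, r_U = 0.246×1.210^1.5 = 0.3274.
Fraction of consumed A going to D: r_D/(r_D+r_U) = 0.4459.
C_D = 0.4459·C_{A0}·X = 0.4459×2.13×0.432 = 0.410 mol·L⁻¹; Y_D = C_D/C_{A0} = 0.193.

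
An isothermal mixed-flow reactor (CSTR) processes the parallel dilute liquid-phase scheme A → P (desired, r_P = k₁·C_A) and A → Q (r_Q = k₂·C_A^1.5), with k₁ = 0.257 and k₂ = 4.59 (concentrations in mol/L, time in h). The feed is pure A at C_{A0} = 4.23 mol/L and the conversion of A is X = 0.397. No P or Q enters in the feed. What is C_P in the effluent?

0.0569 mol/L

Exit C_A = C_{A0}(1−X) = 4.23×0.603 = 2.551 mol/L.
Rates in a CSTR are evaluated at the outlet concentration: r_P = 0.257×2.551 = 0.6555, r_Q = 4.59×2.551^1.5 = 18.70.
Fraction of consumed A going to P: r_P/(r_P+r_Q) = 0.03387.
C_P = 0.03387·C_{A0}·X = 0.03387×4.23×0.397 = 0.0569 mol/L.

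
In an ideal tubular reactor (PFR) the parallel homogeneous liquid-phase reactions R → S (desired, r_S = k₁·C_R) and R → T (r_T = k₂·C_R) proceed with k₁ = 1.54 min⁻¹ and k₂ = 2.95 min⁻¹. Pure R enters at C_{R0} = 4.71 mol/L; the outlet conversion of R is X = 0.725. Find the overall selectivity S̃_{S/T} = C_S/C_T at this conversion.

0.522

C_R = C_{R0}(1−X) = 1.295 mol/L.
Both paths are first order in R, so the instantaneous fraction to S is constant: dC_S/d(−C_R) = k₁/(k₁+k₂) = 0.3430.
C_S = 0.3430·(C_{R0}−C_R) = 0.3430×3.415 = 1.17 mol/L.
C_T = (C_{R0}−C_R)−C_S = 2.244 mol/L; S̃_{S/T} = 1.171/2.244 = 0.522.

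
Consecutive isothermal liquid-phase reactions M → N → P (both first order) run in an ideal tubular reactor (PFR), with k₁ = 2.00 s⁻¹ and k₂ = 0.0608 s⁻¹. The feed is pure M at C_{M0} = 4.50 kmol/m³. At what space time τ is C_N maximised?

The intermediate peaks when r₁ = r₂, i.e. k₁e^(−k₁τ) = k₂e^(−k₂τ), giving τ_opt = ln(k₂/k₁)/(k₂−k₁).
= ln(0.0608/2.00)/(0.0608−2.00) = ln(0.03040)/-1.939 = -3.493/-1.939 = 1.80 s.

1.80 s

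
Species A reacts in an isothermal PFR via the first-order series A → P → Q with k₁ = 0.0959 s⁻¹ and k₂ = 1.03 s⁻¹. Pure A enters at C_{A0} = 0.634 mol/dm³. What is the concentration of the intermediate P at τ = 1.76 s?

0.0444 mol/dm³

The intermediate concentration in a first-order A→B→C sequence is C_P = k₁C_{A0}(e^(−k₁τ) − e^(−k₂τ))/(k₂−k₁).
e^(−k₁τ) = e^(−0.0959×1.76) = e^(−0.1688) = 0.8447; e^(−k₂τ) = e^(−1.813) = 0.1632.
C_P = 0.0959×0.634/(1.03−0.0959) × (0.8447−0.1632) = 0.06509×0.6815 = 0.04436 mol/dm³.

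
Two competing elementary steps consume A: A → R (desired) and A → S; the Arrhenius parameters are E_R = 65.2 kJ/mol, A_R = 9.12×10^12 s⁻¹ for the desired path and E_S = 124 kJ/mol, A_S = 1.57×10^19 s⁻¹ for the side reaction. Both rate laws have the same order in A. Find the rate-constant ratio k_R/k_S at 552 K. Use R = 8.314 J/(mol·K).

0.213

With equal orders, S_{R/S} = k_R/k_S = (A_R/A_S)·exp[(E_S−E_R)/(RT)].
(E_S−E_R)/(RT) = (124−65.2)×10³/(8.314×552) = 58800/4589 = 12.81.
k_R/k_S = (9.12×10^12/1.57×10^19)·exp(12.81) = 5.809×10^-7 × 3.667×10^5 = 0.213.
Since E_R < E_S, lowering the temperature improves selectivity toward R.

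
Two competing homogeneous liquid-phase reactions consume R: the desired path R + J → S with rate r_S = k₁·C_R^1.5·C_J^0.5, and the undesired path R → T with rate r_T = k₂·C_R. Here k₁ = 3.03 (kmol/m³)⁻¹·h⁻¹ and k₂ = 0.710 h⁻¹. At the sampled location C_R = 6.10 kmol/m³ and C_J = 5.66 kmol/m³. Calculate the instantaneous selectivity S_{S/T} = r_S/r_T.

S_{S/T} = r_S/r_T = (k₁·C_R^1.5·C_J^0.5)/(k₂·C_R) = (k₁/k₂)·C_R^0.5·C_J^0.5.
= (3.03×6.100^1.5×5.660^0.5) / (0.710×6.100) = 108.6/4.331 = 25.1.
Since the desired path is higher order in R, keeping C_R high (PFR or concentrated feed) favours S.

25.1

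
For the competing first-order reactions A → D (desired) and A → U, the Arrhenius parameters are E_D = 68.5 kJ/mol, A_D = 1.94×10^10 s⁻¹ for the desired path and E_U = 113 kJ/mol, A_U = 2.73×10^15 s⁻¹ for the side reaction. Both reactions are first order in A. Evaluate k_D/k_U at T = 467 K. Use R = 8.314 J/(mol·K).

0.675

k_D/k_U = (A_D/A_U)·exp[−(E_D−E_U)/(RT)] = (A_D/A_U)·exp[(E_U−E_D)/(RT)].
(E_U−E_D)/(RT) = (113−68.5)×10³/(8.314×467) = 44500/3883 = 11.46.
k_D/k_U = (1.94×10^10/2.73×10^15)·exp(11.46) = 7.106×10^-6 × 94967 = 0.675.
Since E_D < E_U, lowering the temperature improves selectivity toward D.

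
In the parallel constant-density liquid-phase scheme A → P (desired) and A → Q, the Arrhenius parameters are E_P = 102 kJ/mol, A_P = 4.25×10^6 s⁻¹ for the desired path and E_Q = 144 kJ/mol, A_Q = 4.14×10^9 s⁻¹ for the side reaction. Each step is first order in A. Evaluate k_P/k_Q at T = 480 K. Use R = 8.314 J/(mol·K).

38.2

k_P/k_Q = (A_P/A_Q)·exp[−(E_P−E_Q)/(RT)] = (A_P/A_Q)·exp[(E_Q−E_P)/(RT)].
(E_Q−E_P)/(RT) = (144−102)×10³/(8.314×480) = 42000/3991 = 10.52.
k_P/k_Q = (4.25×10^6/4.14×10^9)·exp(10.52) = 0.001027 × 37213 = 38.2.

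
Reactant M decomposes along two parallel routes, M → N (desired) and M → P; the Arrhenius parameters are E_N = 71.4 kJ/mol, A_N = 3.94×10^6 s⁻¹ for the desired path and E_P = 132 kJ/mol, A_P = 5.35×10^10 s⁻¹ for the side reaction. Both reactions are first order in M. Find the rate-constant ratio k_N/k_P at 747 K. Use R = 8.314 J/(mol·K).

k_N/k_P = (A_N/A_P)·exp[−(E_N−E_P)/(RT)] = (A_N/A_P)·exp[(E_P−E_N)/(RT)].
(E_P−E_N)/(RT) = (132−71.4)×10³/(8.314×747) = 60600/6211 = 9.758.
k_N/k_P = (3.94×10^6/5.35×10^10)·exp(9.758) = 7.364×10^-5 × 17285 = 1.27.
Since E_N < E_P, lowering the temperature improves selectivity toward N.

1.27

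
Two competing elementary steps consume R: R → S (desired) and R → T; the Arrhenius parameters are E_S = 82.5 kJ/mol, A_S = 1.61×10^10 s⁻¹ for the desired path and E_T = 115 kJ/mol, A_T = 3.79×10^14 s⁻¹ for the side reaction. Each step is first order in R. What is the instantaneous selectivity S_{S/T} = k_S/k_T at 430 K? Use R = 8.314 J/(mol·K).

k_S/k_T = (A_S/A_T)·exp[−(E_S−E_T)/(RT)] = (A_S/A_T)·exp[(E_T−E_S)/(RT)].
(E_T−E_S)/(RT) = (115−82.5)×10³/(8.314×430) = 32500/3575 = 9.091.
k_S/k_T = (1.61×10^10/3.79×10^14)·exp(9.091) = 4.248×10^-5 × 8874 = 0.377.

0.377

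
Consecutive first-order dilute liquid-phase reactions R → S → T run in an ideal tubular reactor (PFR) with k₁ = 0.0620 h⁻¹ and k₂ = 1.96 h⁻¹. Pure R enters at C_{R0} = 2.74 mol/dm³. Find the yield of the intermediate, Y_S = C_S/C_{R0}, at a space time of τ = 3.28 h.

The intermediate concentration in a first-order A→B→C sequence is C_S = k₁C_{R0}(e^(−k₁τ) − e^(−k₂τ))/(k₂−k₁).
e^(−k₁τ) = e^(−0.0620×3.28) = e^(−0.2034) = 0.8160; e^(−k₂τ) = e^(−6.429) = 0.001614.
C_S = 0.0620×2.74/(1.96−0.0620) × (0.8160−0.001614) = 0.08950×0.8144 = 0.07289 mol/dm³.
Y_S = C_S/C_{R0} = 0.07289/2.74 = 0.0266.

0.0266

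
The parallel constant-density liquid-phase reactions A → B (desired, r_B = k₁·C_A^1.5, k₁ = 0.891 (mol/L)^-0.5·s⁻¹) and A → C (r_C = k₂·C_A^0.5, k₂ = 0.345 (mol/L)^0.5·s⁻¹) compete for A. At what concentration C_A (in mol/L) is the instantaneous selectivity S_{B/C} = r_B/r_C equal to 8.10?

S_{B/C} = (k₁/k₂)·C_A ⇒ C_A = S·k₂/k₁.
= 8.10×0.345/0.891 = 3.14 mol/L.

3.14 mol/L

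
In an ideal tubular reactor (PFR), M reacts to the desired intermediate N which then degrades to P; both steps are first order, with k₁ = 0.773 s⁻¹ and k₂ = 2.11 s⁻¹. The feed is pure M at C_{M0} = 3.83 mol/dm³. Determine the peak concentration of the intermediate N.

0.785 mol/dm³

For a first-order series the maximum intermediate yield is C_{N,max}/C_{M0} = (k₁/k₂)^[k₂/(k₂−k₁)].
= (0.773/2.11)^(2.11/(2.11−0.773)) = (0.3664)^(1.578) = 0.2050.
C_{N,max} = 0.2050×3.83 = 0.785 mol/dm³.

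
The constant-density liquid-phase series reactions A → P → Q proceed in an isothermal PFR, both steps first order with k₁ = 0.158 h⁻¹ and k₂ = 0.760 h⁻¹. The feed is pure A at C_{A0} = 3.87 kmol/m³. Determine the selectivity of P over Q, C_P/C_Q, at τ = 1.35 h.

1.59

For first-order series with pure A initially, C_P(τ) = k₁C_{A0}/(k₂−k₁)·(e^(−k₁τ) − e^(−k₂τ)).
e^(−k₁τ) = e^(−0.158×1.35) = e^(−0.2133) = 0.8079; e^(−k₂τ) = e^(−1.026) = 0.3584.
C_P = 0.158×3.87/(0.760−0.158) × (0.8079−0.3584) = 1.016×0.4495 = 0.4565 kmol/m³.
C_A = C_{A0}e^(−k₁τ) = 3.127 kmol/m³, so C_Q = C_{A0}−C_A−C_P = 0.2868 kmol/m³; C_P/C_Q = 1.59.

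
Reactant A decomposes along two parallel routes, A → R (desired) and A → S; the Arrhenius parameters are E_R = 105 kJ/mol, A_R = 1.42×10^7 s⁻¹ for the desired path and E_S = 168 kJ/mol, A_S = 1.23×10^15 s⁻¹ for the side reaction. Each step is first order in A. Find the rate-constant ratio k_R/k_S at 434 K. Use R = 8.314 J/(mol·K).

0.442

Since both paths have the same order in A, the concentration cancels and S_{R/S} = k_R/k_S = (A_R/A_S)·exp[(E_S−E_R)/(RT)].
(E_S−E_R)/(RT) = (168−105)×10³/(8.314×434) = 63000/3608 = 17.46.
k_R/k_S = (1.42×10^7/1.23×10^15)·exp(17.46) = 1.154×10^-8 × 3.826×10^7 = 0.442.
Since E_R < E_S, lowering the temperature improves selectivity toward R.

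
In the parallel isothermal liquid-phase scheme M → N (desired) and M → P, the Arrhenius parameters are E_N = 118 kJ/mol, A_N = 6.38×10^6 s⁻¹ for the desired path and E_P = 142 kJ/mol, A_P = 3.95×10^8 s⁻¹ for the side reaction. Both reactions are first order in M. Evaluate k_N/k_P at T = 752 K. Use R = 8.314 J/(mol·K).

With equal orders, S_{N/P} = k_N/k_P = (A_N/A_P)·exp[(E_P−E_N)/(RT)].
(E_P−E_N)/(RT) = (142−118)×10³/(8.314×752) = 24000/6252 = 3.839.
k_N/k_P = (6.38×10^6/3.95×10^8)·exp(3.839) = 0.01615 × 46.46 = 0.750.

0.750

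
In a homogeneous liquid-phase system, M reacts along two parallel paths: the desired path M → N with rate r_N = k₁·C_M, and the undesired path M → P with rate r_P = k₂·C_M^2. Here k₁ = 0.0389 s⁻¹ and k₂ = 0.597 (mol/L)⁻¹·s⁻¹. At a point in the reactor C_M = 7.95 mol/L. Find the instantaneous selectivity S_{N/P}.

0.00820

S_{N/P} = r_N/r_P = (k₁·C_M)/(k₂·C_M^2) = (k₁/k₂)·C_M⁻¹.
= (0.0389×7.950) / (0.597×7.950^2) = 0.3093/37.73 = 0.00820.
The undesired path is higher order in M, so low C_M (CSTR or dilute feed) favours N.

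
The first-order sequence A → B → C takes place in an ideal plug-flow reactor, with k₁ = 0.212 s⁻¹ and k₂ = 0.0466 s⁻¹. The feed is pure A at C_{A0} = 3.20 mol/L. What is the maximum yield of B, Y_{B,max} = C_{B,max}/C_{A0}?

0.653

For a first-order series the maximum intermediate yield is C_{B,max}/C_{A0} = (k₁/k₂)^[k₂/(k₂−k₁)].
= (0.212/0.0466)^(0.0466/(0.0466−0.212)) = (4.549)^(-0.2817) = 0.6526.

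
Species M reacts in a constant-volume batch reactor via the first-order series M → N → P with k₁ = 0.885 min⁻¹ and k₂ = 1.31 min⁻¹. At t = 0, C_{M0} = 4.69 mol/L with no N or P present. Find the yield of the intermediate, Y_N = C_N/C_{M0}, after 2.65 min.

0.135

For first-order series with pure M initially, C_N(t) = k₁C_{M0}/(k₂−k₁)·(e^(−k₁t) − e^(−k₂t)).
e^(−k₁t) = e^(−0.885×2.65) = e^(−2.345) = 0.09582; e^(−k₂t) = e^(−3.471) = 0.03107.
C_N = 0.885×4.69/(1.31−0.885) × (0.09582−0.03107) = 9.766×0.06475 = 0.6324 mol/L.
Y_N = C_N/C_{M0} = 0.6324/4.69 = 0.135.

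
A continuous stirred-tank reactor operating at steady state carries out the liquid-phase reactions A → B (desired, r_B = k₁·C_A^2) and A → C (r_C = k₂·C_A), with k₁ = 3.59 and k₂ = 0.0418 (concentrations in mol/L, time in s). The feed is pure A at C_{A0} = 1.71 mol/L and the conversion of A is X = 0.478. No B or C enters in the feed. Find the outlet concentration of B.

Exit C_A = C_{A0}(1−X) = 1.71×0.522 = 0.8926 mol/L.
A CSTR operates uniformly at the exit composition, giving r_B = 2.860 and r_C = 0.03731 (each k·C_A^n at C_A = 0.8926).
Fraction of consumed A going to B: r_B/(r_B+r_C) = 0.9871.
C_B = 0.9871·C_{A0}·X = 0.9871×1.71×0.478 = 0.807 mol/L.

0.807 mol/L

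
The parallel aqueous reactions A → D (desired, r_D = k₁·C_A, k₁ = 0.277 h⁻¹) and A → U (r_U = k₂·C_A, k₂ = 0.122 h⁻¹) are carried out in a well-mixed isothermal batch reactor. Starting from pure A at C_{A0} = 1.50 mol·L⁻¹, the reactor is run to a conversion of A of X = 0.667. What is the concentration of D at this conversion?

C_A = C_{A0}(1−X) = 0.4995 mol·L⁻¹.
Both paths are first order in A, so the instantaneous fraction to D is constant: dC_D/d(−C_A) = k₁/(k₁+k₂) = 0.6942.
C_D = 0.6942·(C_{A0}−C_A) = 0.6942×1.001 = 0.695 mol·L⁻¹.

0.695 mol·L⁻¹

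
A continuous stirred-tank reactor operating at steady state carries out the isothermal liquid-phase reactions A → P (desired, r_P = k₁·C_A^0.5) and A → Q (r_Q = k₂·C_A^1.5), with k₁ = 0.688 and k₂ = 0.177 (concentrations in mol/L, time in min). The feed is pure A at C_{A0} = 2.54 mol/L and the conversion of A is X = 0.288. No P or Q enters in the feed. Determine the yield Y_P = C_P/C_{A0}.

Exit C_A = C_{A0}(1−X) = 2.54×0.712 = 1.808 mol/L.
A CSTR operates uniformly at the exit composition, giving r_P = 0.9252 and r_Q = 0.4305 (each k·C_A^n at C_A = 1.808).
Fraction of consumed A going to P: r_P/(r_P+r_Q) = 0.6825.
C_P = 0.6825·C_{A0}·X = 0.6825×2.54×0.288 = 0.499 mol/L; Y_P = C_P/C_{A0} = 0.197.

0.197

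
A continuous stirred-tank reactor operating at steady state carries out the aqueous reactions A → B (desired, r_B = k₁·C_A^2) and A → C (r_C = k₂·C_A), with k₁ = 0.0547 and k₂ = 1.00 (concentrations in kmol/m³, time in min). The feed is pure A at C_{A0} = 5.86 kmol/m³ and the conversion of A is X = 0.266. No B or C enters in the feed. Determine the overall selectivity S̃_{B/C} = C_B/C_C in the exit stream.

Exit C_A = C_{A0}(1−X) = 5.86×0.734 = 4.301 kmol/m³.
Rates in a CSTR are evaluated at the outlet concentration: r_B = 0.0547×4.301^2 = 1.012, r_C = 1.00×4.301 = 4.301.
Overall selectivity = C_B/C_C = r_Bτ/(r_Cτ) = r_B/r_C = 0.235.

0.235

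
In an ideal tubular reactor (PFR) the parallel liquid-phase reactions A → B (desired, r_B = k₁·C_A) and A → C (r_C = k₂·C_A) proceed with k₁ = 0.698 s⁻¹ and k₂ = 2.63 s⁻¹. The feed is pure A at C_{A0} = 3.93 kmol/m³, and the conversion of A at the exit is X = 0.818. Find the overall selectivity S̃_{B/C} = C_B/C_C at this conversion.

C_A = C_{A0}(1−X) = 0.7153 kmol/m³.
Both paths are first order in A, so the instantaneous fraction to B is constant: dC_B/d(−C_A) = k₁/(k₁+k₂) = 0.2097.
C_B = 0.2097·(C_{A0}−C_A) = 0.2097×3.215 = 0.674 kmol/m³.
C_C = (C_{A0}−C_A)−C_B = 2.540 kmol/m³; S̃_{B/C} = 0.6742/2.540 = 0.265.

0.265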